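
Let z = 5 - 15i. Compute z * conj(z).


Step 1: conj(z) = 5 + 15i
Step 2: z * conj(z) = 5^2 + (-15)^2
Step 3: = 25 + 225 = 250

250


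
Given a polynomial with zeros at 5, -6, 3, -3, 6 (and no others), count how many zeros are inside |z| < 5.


Step 1: Check each root:
  z = 5: |5| = 5 >= 5
  z = -6: |-6| = 6 >= 5
  z = 3: |3| = 3 < 5
  z = -3: |-3| = 3 < 5
  z = 6: |6| = 6 >= 5
Step 2: Count = 2

2


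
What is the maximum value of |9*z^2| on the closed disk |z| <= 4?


Step 1: On |z| = 4, |f(z)| = 9 * |z|^2 = 9 * 4^2
Step 2: By maximum modulus principle, maximum is on boundary.
Step 3: Maximum = 9 * 16 = 144

144


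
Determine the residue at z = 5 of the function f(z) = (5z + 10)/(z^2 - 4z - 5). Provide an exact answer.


Step 1: Q(z) = z^2 - 4z - 5 = (z - 5)(z + 1)
Step 2: Q'(z) = 2z - 4
Step 3: Q'(5) = 6, P(5) = 35
Step 4: Res = P(5)/Q'(5) = 35/6 = 35/6

35/6


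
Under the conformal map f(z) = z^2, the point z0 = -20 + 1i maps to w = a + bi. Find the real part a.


Step 1: z0 = -20 + 1i
Step 2: z0^2 = (-20)^2 - 1^2 - 40i
Step 3: real part = 400 - 1 = 399

399


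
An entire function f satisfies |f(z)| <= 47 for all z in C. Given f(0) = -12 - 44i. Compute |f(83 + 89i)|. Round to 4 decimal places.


Step 1: By Liouville's theorem, a bounded entire function is constant.
Step 2: f(z) = f(0) = -12 - 44i for all z.
Step 3: |f(w)| = |-12 - 44i| = sqrt(144 + 1936)
Step 4: = 45.607

45.607


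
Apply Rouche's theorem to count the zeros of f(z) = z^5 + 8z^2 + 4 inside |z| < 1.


Step 1: On |z| = 1 the three terms have sizes |z^5| = 1^5 = 1, |8z^2| = 8*1^2 = 8, |4| = 4
Step 2: The dominant term is g(z) = 8z^2; let h(z) = z^5 + 4 so f = g + h
Step 3: On |z| = 1: |g| = 8 and |h| <= 1 + 4 = 5
Step 4: Since 8 > 5, |h| < |g| on |z| = 1, so by Rouche f has the same number of zeros as g inside |z| < 1
Step 5: g(z) = 8z^2 has 2 zeros (at the origin, multiplicity 2) inside |z| < 1. Answer = 2

2


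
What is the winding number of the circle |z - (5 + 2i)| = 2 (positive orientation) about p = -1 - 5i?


Step 1: Center c = (5, 2), radius = 2
Step 2: |p - c|^2 = (-6)^2 + (-7)^2 = 85
Step 3: r^2 = 4
Step 4: |p-c| > r so winding number = 0

0


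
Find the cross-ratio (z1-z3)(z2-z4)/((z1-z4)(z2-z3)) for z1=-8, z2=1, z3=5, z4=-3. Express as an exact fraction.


Step 1: (z1-z3)(z2-z4) = (-13) * 4 = -52
Step 2: (z1-z4)(z2-z3) = (-5) * (-4) = 20
Step 3: Cross-ratio = -52/20 = -13/5

-13/5


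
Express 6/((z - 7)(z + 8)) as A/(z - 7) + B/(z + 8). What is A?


Step 1: Multiply both sides by (z - 7) and set z = 7
Step 2: A = 6 / (7 + 8)
Step 3: A = 6 / 15
Step 4: A = 2/5

2/5


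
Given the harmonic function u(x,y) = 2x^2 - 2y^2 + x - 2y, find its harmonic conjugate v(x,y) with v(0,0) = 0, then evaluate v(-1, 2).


Step 1: v_x = -u_y = 4y + 2
Step 2: v_y = u_x = 4x + 1
Step 3: v = 4xy + 2x + y + C
Step 4: v(0,0) = 0 => C = 0
Step 5: v(-1, 2) = -8

-8


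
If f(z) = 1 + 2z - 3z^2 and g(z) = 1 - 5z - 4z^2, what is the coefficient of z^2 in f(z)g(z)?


Step 1: z^2 term in f*g comes from: (1)*(-4z^2) + (2z)*(-5z) + (-3z^2)*(1)
Step 2: = -4 - 10 - 3
Step 3: = -17

-17


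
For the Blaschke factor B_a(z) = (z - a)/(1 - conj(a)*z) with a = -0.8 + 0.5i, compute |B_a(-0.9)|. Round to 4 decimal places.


Step 1: Numerator z0 - a = -0.9 - (-0.8 + 0.5i) = -0.1 - 0.5i
Step 2: Denominator 1 - conj(a)*z0 = 1 - (-0.8 - 0.5i)*(-0.9) = 0.28 - 0.45i
Step 3: |z0 - a|^2 = (-0.1)^2 + (-0.5)^2 = 0.26; |1 - conj(a)*z0|^2 = 0.28^2 + (-0.45)^2 = 0.2809
Step 4: |B_a(-0.9)| = sqrt(0.26 / 0.2809) = sqrt(0.925596)
Step 5: = 0.9621

0.9621


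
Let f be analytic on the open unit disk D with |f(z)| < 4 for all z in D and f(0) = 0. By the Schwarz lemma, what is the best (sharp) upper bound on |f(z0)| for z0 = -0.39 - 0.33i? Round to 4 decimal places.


Step 1: g = f/4 maps D -> D with g(0) = 0, so by the Schwarz lemma |g(z)| <= |z|, i.e. |f(z)| <= 4|z|; this is sharp (f(z) = 4z).
Step 2: |z0|^2 = (-0.39)^2 + (-0.33)^2 = 0.261
Step 3: |z0| = sqrt(0.261) = 0.510882
Step 4: Best bound = 4 * |z0| = 4 * 0.510882 = 2.0435

2.0435


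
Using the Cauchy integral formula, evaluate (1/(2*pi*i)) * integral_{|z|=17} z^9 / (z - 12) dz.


Step 1: f(z) = z^9, a = 12 is inside |z| = 17
Step 2: By Cauchy integral formula: (1/(2pi*i)) * integral = f(a)
Step 3: f(12) = 12^9 = 5159780352

5159780352


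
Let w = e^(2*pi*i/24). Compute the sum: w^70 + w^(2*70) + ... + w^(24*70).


Step 1: The sum sum_{j=1}^{n} w^(k*j) equals n if n | k, else 0.
Step 2: Here n = 24, k = 70
Step 3: Does n divide k? 24 | 70 -> False
Step 4: Sum = 0

0


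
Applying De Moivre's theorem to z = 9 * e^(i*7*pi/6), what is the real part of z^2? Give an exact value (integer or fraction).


Step 1: By De Moivre's theorem, z^2 = 9^2 * e^(i*2*7*pi/6) = 81 * (cos(7*pi/3) + i*sin(7*pi/3))
Step 2: |z|^2 = 9^2 = 81
Step 3: Reduce the angle mod 2*pi: 7*pi/3 - 2*pi = pi/3
Step 4: cos(pi/3) = 1/2
Step 5: Re(z^2) = 81 * 1/2 = 81/2

81/2


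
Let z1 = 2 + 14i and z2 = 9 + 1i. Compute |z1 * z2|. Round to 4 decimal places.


Step 1: |z1| = sqrt(2^2 + 14^2) = sqrt(200)
Step 2: |z2| = sqrt(9^2 + 1^2) = sqrt(82)
Step 3: |z1*z2| = |z1|*|z2| = sqrt(200) * sqrt(82) = sqrt(200 * 82) = sqrt(16400)
Step 4: = 128.0625

128.0625


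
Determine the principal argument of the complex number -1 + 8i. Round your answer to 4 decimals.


Step 1: z = -1 + 8i
Step 2: arg(z) = atan2(8, -1)
Step 3: arg(z) = 1.6952

1.6952


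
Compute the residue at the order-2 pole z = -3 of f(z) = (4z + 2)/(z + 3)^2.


Step 1: Pole of order 2 at z = -3
Step 2: Res = lim d/dz [(z + 3)^2 * f(z)] as z -> -3
Step 3: (z + 3)^2 * f(z) = 4z + 2
Step 4: d/dz[4z + 2] = 4

4


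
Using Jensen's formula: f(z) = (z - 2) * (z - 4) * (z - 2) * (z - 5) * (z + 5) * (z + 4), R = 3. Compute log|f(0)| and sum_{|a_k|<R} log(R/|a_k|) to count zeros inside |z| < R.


Jensen's formula: (1/2pi)*integral log|f(Re^it)|dt = log|f(0)| + sum_{|a_k|<R} log(R/|a_k|)
Step 1: f(0) = (-2) * (-4) * (-2) * (-5) * 5 * 4 = 1600
Step 2: log|f(0)| = log|2| + log|4| + log|2| + log|5| + log|-5| + log|-4| = 7.3778
Step 3: Zeros inside |z| < 3: 2, 2
Step 4: Jensen sum = log(3/2) + log(3/2) = 0.8109
Step 5: n(R) = number of terms in the Jensen sum = count of zeros inside |z| < 3 = 2

2


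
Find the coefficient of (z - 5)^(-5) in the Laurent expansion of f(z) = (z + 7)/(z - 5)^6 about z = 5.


Step 1: Write the numerator in powers of (z - 5): z + 7 = (z - 5) + (1*5 + 7) = (z - 5) + 12
Step 2: Divide by (z - 5)^6: f(z) = 12(z - 5)^(-6) + (z - 5)^(-5)
Step 3: This finite sum is the Laurent series of f about z = 5.
Step 4: Coefficient of (z - 5)^(-5) = coefficient of (z - 5) in the re-centred numerator = 1

1


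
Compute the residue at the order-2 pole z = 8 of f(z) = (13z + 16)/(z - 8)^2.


Step 1: Pole of order 2 at z = 8
Step 2: Res = lim d/dz [(z - 8)^2 * f(z)] as z -> 8
Step 3: (z - 8)^2 * f(z) = 13z + 16
Step 4: d/dz[13z + 16] = 13

13


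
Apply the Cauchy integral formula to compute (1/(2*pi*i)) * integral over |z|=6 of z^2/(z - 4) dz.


Step 1: f(z) = z^2, a = 4 is inside |z| = 6
Step 2: By Cauchy integral formula: (1/(2pi*i)) * integral = f(a)
Step 3: f(4) = 4^2 = 16

16


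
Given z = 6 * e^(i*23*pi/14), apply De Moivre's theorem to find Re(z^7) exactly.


Step 1: By De Moivre's theorem, z^7 = 6^7 * e^(i*7*23*pi/14) = 279936 * (cos(23*pi/2) + i*sin(23*pi/2))
Step 2: |z|^7 = 6^7 = 279936
Step 3: Reduce the angle mod 2*pi: 23*pi/2 - 10*pi = 3*pi/2
Step 4: cos(3*pi/2) = 0
Step 5: Re(z^7) = 279936 * 0 = 0

0


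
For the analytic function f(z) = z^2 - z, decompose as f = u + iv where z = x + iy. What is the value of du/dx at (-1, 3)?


Step 1: f(z) = (x+iy)^2 - (x+iy) + 0
Step 2: u = (x^2 - y^2) - x + 0
Step 3: u_x = 2x - 1
Step 4: At (-1, 3): u_x = -2 - 1 = -3

-3


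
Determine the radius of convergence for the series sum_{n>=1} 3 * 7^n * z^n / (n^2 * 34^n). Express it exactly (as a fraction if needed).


Step 1: General term a_n = 3 * 7^n / (n^2 * 34^n)
Step 2: By the root test, |a_n|^(1/n) = 3^(1/n) * 7 / (n^(2/n) * 34) -> 7/34 as n -> infinity (since 3^(1/n) -> 1 and n^(2/n) -> 1)
Step 3: R = 1/lim|a_n|^(1/n) = 34/7

34/7


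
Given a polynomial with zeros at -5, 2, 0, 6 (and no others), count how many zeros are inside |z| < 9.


Step 1: Check each root:
  z = -5: |-5| = 5 < 9
  z = 2: |2| = 2 < 9
  z = 0: |0| = 0 < 9
  z = 6: |6| = 6 < 9
Step 2: Count = 4

4


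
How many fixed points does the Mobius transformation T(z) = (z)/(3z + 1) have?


Step 1: Fixed points satisfy T(z) = z
Step 2: 3z^2 = 0
Step 3: Discriminant = 0^2 - 4*3*0 = 0
Step 4: Number of fixed points = 1

1


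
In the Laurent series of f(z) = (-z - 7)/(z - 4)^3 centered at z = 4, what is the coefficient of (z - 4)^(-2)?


Step 1: Write the numerator in powers of (z - 4): -z - 7 = -(z - 4) + (-1*4 - 7) = -(z - 4) - 11
Step 2: Divide by (z - 4)^3: f(z) = -11(z - 4)^(-3) - (z - 4)^(-2)
Step 3: This finite sum is the Laurent series of f about z = 4.
Step 4: Coefficient of (z - 4)^(-2) = coefficient of (z - 4) in the re-centred numerator = -1

-1


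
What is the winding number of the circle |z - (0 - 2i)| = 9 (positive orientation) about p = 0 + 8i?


Step 1: Center c = (0, -2), radius = 9
Step 2: |p - c|^2 = 0^2 + 10^2 = 100
Step 3: r^2 = 81
Step 4: |p-c| > r so winding number = 0

0


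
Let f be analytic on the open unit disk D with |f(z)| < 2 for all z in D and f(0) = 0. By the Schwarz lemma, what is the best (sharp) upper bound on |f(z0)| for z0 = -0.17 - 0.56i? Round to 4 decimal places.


Step 1: g = f/2 maps D -> D with g(0) = 0, so by the Schwarz lemma |g(z)| <= |z|, i.e. |f(z)| <= 2|z|; this is sharp (f(z) = 2z).
Step 2: |z0|^2 = (-0.17)^2 + (-0.56)^2 = 0.3425
Step 3: |z0| = sqrt(0.3425) = 0.585235
Step 4: Best bound = 2 * |z0| = 2 * 0.585235 = 1.1705

1.1705


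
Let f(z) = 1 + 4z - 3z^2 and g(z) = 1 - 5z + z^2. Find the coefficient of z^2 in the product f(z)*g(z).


Step 1: z^2 term in f*g comes from: (1)*(z^2) + (4z)*(-5z) + (-3z^2)*(1)
Step 2: = 1 - 20 - 3
Step 3: = -22

-22


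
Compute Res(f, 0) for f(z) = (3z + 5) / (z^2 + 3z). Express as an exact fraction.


Step 1: Q(z) = z^2 + 3z = (z)(z + 3)
Step 2: Q'(z) = 2z + 3
Step 3: Q'(0) = 3, P(0) = 5
Step 4: Res = P(0)/Q'(0) = 5/3 = 5/3

5/3


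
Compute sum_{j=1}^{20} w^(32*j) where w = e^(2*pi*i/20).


Step 1: The sum sum_{j=1}^{n} w^(k*j) equals n if n | k, else 0.
Step 2: Here n = 20, k = 32
Step 3: Does n divide k? 20 | 32 -> False
Step 4: Sum = 0

0


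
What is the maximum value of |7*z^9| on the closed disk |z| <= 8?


Step 1: On |z| = 8, |f(z)| = 7 * |z|^9 = 7 * 8^9
Step 2: By maximum modulus principle, maximum is on boundary.
Step 3: Maximum = 7 * 134217728 = 939524096

939524096


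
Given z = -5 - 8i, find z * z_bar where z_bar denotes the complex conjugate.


Step 1: conj(z) = -5 + 8i
Step 2: z * conj(z) = (-5)^2 + (-8)^2
Step 3: = 25 + 64 = 89

89


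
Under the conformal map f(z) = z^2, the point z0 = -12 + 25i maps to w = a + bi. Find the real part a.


Step 1: z0 = -12 + 25i
Step 2: z0^2 = (-12)^2 - 25^2 - 600i
Step 3: real part = 144 - 625 = -481

-481


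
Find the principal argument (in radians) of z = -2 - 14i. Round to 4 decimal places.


Step 1: z = -2 - 14i
Step 2: arg(z) = atan2(-14, -2)
Step 3: arg(z) = -1.7127

-1.7127


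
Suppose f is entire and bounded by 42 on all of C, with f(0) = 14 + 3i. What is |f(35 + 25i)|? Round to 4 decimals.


Step 1: By Liouville's theorem, a bounded entire function is constant.
Step 2: f(z) = f(0) = 14 + 3i for all z.
Step 3: |f(w)| = |14 + 3i| = sqrt(196 + 9)
Step 4: = 14.3178

14.3178


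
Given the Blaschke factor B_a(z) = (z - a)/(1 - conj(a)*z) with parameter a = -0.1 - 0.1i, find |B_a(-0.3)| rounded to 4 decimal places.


Step 1: Numerator z0 - a = -0.3 - (-0.1 - 0.1i) = -0.2 + 0.1i
Step 2: Denominator 1 - conj(a)*z0 = 1 - (-0.1 + 0.1i)*(-0.3) = 0.97 + 0.03i
Step 3: |z0 - a|^2 = (-0.2)^2 + 0.1^2 = 0.05; |1 - conj(a)*z0|^2 = 0.97^2 + 0.03^2 = 0.9418
Step 4: |B_a(-0.3)| = sqrt(0.05 / 0.9418) = sqrt(0.05309)
Step 5: = 0.2304

0.2304


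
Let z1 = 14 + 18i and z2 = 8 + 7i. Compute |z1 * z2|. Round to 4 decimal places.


Step 1: |z1| = sqrt(14^2 + 18^2) = sqrt(520)
Step 2: |z2| = sqrt(8^2 + 7^2) = sqrt(113)
Step 3: |z1*z2| = |z1|*|z2| = sqrt(520) * sqrt(113) = sqrt(520 * 113) = sqrt(58760)
Step 4: = 242.4046

242.4046


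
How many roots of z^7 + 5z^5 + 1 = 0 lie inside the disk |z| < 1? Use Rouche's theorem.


Step 1: On |z| = 1 the three terms have sizes |z^7| = 1^7 = 1, |5z^5| = 5*1^5 = 5, |1| = 1
Step 2: The dominant term is g(z) = 5z^5; let h(z) = z^7 + 1 so f = g + h
Step 3: On |z| = 1: |g| = 5 and |h| <= 1 + 1 = 2
Step 4: Since 5 > 2, |h| < |g| on |z| = 1, so by Rouche f has the same number of zeros as g inside |z| < 1
Step 5: g(z) = 5z^5 has 5 zeros (at the origin, multiplicity 5) inside |z| < 1. Answer = 5

5


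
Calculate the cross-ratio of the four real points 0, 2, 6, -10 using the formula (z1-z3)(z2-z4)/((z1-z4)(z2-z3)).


Step 1: (z1-z3)(z2-z4) = (-6) * 12 = -72
Step 2: (z1-z4)(z2-z3) = 10 * (-4) = -40
Step 3: Cross-ratio = 72/40 = 9/5

9/5


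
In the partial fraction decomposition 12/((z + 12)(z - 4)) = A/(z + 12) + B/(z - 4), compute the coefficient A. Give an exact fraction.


Step 1: Multiply both sides by (z + 12) and set z = -12
Step 2: A = 12 / (-12 - 4)
Step 3: A = 12 / (-16)
Step 4: A = -3/4

-3/4


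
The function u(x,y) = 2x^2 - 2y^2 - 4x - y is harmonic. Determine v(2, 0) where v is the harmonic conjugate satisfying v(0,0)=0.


Step 1: v_x = -u_y = 4y + 1
Step 2: v_y = u_x = 4x - 4
Step 3: v = 4xy + x - 4y + C
Step 4: v(0,0) = 0 => C = 0
Step 5: v(2, 0) = 2

2


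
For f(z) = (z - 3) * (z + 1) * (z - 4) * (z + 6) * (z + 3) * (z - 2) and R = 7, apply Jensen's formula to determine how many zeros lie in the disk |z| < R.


Jensen's formula: (1/2pi)*integral log|f(Re^it)|dt = log|f(0)| + sum_{|a_k|<R} log(R/|a_k|)
Step 1: f(0) = (-3) * 1 * (-4) * 6 * 3 * (-2) = -432
Step 2: log|f(0)| = log|3| + log|-1| + log|4| + log|-6| + log|-3| + log|2| = 6.0684
Step 3: Zeros inside |z| < 7: 3, -1, 4, -6, -3, 2
Step 4: Jensen sum = log(7/3) + log(7/1) + log(7/4) + log(7/6) + log(7/3) + log(7/2) = 5.607
Step 5: n(R) = number of terms in the Jensen sum = count of zeros inside |z| < 7 = 6

6


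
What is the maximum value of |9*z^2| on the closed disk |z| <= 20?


Step 1: On |z| = 20, |f(z)| = 9 * |z|^2 = 9 * 20^2
Step 2: By maximum modulus principle, maximum is on boundary.
Step 3: Maximum = 9 * 400 = 3600

3600


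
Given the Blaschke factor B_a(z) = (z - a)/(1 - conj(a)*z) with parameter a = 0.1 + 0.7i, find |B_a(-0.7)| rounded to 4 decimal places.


Step 1: Numerator z0 - a = -0.7 - (0.1 + 0.7i) = -0.8 - 0.7i
Step 2: Denominator 1 - conj(a)*z0 = 1 - (0.1 - 0.7i)*(-0.7) = 1.07 - 0.49i
Step 3: |z0 - a|^2 = (-0.8)^2 + (-0.7)^2 = 1.13; |1 - conj(a)*z0|^2 = 1.07^2 + (-0.49)^2 = 1.385
Step 4: |B_a(-0.7)| = sqrt(1.13 / 1.385) = sqrt(0.815884)
Step 5: = 0.9033

0.9033


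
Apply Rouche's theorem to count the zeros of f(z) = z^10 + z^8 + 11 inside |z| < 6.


Step 1: On |z| = 6 the three terms have sizes |z^10| = 6^10 = 60466176, |z^8| = 6^8 = 1679616, |11| = 11
Step 2: The dominant term is g(z) = z^10; let h(z) = z^8 + 11 so f = g + h
Step 3: On |z| = 6: |g| = 60466176 and |h| <= 1679616 + 11 = 1679627
Step 4: Since 60466176 > 1679627, |h| < |g| on |z| = 6, so by Rouche f has the same number of zeros as g inside |z| < 6
Step 5: g(z) = z^10 has 10 zeros (all at the origin) inside |z| < 6. Answer = 10

10


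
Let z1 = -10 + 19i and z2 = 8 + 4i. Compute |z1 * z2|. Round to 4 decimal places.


Step 1: |z1| = sqrt((-10)^2 + 19^2) = sqrt(461)
Step 2: |z2| = sqrt(8^2 + 4^2) = sqrt(80)
Step 3: |z1*z2| = |z1|*|z2| = sqrt(461) * sqrt(80) = sqrt(461 * 80) = sqrt(36880)
Step 4: = 192.0417

192.0417


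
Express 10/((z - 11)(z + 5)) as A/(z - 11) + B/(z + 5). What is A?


Step 1: Multiply both sides by (z - 11) and set z = 11
Step 2: A = 10 / (11 + 5)
Step 3: A = 10 / 16
Step 4: A = 5/8

5/8


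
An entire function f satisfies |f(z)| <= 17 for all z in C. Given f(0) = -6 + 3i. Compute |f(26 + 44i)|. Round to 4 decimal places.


Step 1: By Liouville's theorem, a bounded entire function is constant.
Step 2: f(z) = f(0) = -6 + 3i for all z.
Step 3: |f(w)| = |-6 + 3i| = sqrt(36 + 9)
Step 4: = 6.7082

6.7082


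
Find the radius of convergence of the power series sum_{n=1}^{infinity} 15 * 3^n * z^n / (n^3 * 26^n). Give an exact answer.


Step 1: General term a_n = 15 * 3^n / (n^3 * 26^n)
Step 2: By the root test, |a_n|^(1/n) = 15^(1/n) * 3 / (n^(3/n) * 26) -> 3/26 as n -> infinity (since 15^(1/n) -> 1 and n^(3/n) -> 1)
Step 3: R = 1/lim|a_n|^(1/n) = 26/3

26/3


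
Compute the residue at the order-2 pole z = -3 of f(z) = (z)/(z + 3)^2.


Step 1: Pole of order 2 at z = -3
Step 2: Res = lim d/dz [(z + 3)^2 * f(z)] as z -> -3
Step 3: (z + 3)^2 * f(z) = z
Step 4: d/dz[z] = 1

1


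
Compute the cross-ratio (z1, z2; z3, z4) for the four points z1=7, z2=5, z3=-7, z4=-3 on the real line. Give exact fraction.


Step 1: (z1-z3)(z2-z4) = 14 * 8 = 112
Step 2: (z1-z4)(z2-z3) = 10 * 12 = 120
Step 3: Cross-ratio = 112/120 = 14/15

14/15


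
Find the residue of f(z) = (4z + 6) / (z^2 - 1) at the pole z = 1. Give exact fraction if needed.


Step 1: Q(z) = z^2 - 1 = (z - 1)(z + 1)
Step 2: Q'(z) = 2z
Step 3: Q'(1) = 2, P(1) = 10
Step 4: Res = P(1)/Q'(1) = 10/2 = 5

5


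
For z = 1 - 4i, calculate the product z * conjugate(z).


Step 1: conj(z) = 1 + 4i
Step 2: z * conj(z) = 1^2 + (-4)^2
Step 3: = 1 + 16 = 17

17


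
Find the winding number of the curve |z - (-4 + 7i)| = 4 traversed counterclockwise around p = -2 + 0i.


Step 1: Center c = (-4, 7), radius = 4
Step 2: |p - c|^2 = 2^2 + (-7)^2 = 53
Step 3: r^2 = 16
Step 4: |p-c| > r so winding number = 0

0


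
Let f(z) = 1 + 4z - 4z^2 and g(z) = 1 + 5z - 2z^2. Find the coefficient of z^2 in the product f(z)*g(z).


Step 1: z^2 term in f*g comes from: (1)*(-2z^2) + (4z)*(5z) + (-4z^2)*(1)
Step 2: = -2 + 20 - 4
Step 3: = 14

14


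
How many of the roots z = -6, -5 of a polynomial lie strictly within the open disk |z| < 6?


Step 1: Check each root:
  z = -6: |-6| = 6 >= 6
  z = -5: |-5| = 5 < 6
Step 2: Count = 1

1


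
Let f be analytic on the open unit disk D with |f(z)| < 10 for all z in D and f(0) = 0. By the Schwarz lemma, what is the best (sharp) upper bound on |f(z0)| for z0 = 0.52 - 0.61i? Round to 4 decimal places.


Step 1: g = f/10 maps D -> D with g(0) = 0, so by the Schwarz lemma |g(z)| <= |z|, i.e. |f(z)| <= 10|z|; this is sharp (f(z) = 10z).
Step 2: |z0|^2 = 0.52^2 + (-0.61)^2 = 0.6425
Step 3: |z0| = sqrt(0.6425) = 0.801561
Step 4: Best bound = 10 * |z0| = 10 * 0.801561 = 8.0156

8.0156


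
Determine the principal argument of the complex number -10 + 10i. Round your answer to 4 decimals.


Step 1: z = -10 + 10i
Step 2: arg(z) = atan2(10, -10)
Step 3: arg(z) = 2.3562

2.3562


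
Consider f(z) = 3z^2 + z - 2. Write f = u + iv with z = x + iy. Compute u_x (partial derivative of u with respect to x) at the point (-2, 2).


Step 1: f(z) = 3(x+iy)^2 + (x+iy) - 2
Step 2: u = 3(x^2 - y^2) + x - 2
Step 3: u_x = 6x + 1
Step 4: At (-2, 2): u_x = -12 + 1 = -11

-11


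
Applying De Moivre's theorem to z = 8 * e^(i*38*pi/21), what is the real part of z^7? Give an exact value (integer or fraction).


Step 1: By De Moivre's theorem, z^7 = 8^7 * e^(i*7*38*pi/21) = 2097152 * (cos(38*pi/3) + i*sin(38*pi/3))
Step 2: |z|^7 = 8^7 = 2097152
Step 3: Reduce the angle mod 2*pi: 38*pi/3 - 12*pi = 2*pi/3
Step 4: cos(2*pi/3) = -1/2
Step 5: Re(z^7) = 2097152 * (-1/2) = -1048576

-1048576


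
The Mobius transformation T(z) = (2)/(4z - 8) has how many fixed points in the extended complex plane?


Step 1: Fixed points satisfy T(z) = z
Step 2: 4z^2 - 8z - 2 = 0
Step 3: Discriminant = (-8)^2 - 4*4*(-2) = 96
Step 4: Number of fixed points = 2

2


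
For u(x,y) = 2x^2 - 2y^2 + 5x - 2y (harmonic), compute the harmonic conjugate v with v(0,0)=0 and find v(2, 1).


Step 1: v_x = -u_y = 4y + 2
Step 2: v_y = u_x = 4x + 5
Step 3: v = 4xy + 2x + 5y + C
Step 4: v(0,0) = 0 => C = 0
Step 5: v(2, 1) = 17

17


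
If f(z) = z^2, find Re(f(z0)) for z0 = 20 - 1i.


Step 1: z0 = 20 - 1i
Step 2: z0^2 = 20^2 - (-1)^2 - 40i
Step 3: real part = 400 - 1 = 399

399


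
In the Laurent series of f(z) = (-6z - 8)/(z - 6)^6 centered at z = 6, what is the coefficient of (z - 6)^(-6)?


Step 1: Write the numerator in powers of (z - 6): -6z - 8 = -6(z - 6) + (-6*6 - 8) = -6(z - 6) - 44
Step 2: Divide by (z - 6)^6: f(z) = -44(z - 6)^(-6) - 6(z - 6)^(-5)
Step 3: This finite sum is the Laurent series of f about z = 6.
Step 4: Coefficient of (z - 6)^(-6) = -6*6 - 8 = -44

-44


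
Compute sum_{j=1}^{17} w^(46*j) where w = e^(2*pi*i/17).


Step 1: The sum sum_{j=1}^{n} w^(k*j) equals n if n | k, else 0.
Step 2: Here n = 17, k = 46
Step 3: Does n divide k? 17 | 46 -> False
Step 4: Sum = 0

0


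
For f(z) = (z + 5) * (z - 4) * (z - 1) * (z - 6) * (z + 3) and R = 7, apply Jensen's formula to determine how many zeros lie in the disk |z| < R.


Jensen's formula: (1/2pi)*integral log|f(Re^it)|dt = log|f(0)| + sum_{|a_k|<R} log(R/|a_k|)
Step 1: f(0) = 5 * (-4) * (-1) * (-6) * 3 = -360
Step 2: log|f(0)| = log|-5| + log|4| + log|1| + log|6| + log|-3| = 5.8861
Step 3: Zeros inside |z| < 7: -5, 4, 1, 6, -3
Step 4: Jensen sum = log(7/5) + log(7/4) + log(7/1) + log(7/6) + log(7/3) = 3.8434
Step 5: n(R) = number of terms in the Jensen sum = count of zeros inside |z| < 7 = 5

5


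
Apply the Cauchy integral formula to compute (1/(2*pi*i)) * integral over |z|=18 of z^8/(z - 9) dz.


Step 1: f(z) = z^8, a = 9 is inside |z| = 18
Step 2: By Cauchy integral formula: (1/(2pi*i)) * integral = f(a)
Step 3: f(9) = 9^8 = 43046721

43046721


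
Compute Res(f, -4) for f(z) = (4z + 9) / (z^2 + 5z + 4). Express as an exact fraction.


Step 1: Q(z) = z^2 + 5z + 4 = (z + 4)(z + 1)
Step 2: Q'(z) = 2z + 5
Step 3: Q'(-4) = -3, P(-4) = -7
Step 4: Res = P(-4)/Q'(-4) = -7/(-3) = 7/3

7/3


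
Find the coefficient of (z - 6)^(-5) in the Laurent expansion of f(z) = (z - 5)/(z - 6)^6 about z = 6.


Step 1: Write the numerator in powers of (z - 6): z - 5 = (z - 6) + (1*6 - 5) = (z - 6) + 1
Step 2: Divide by (z - 6)^6: f(z) = (z - 6)^(-6) + (z - 6)^(-5)
Step 3: This finite sum is the Laurent series of f about z = 6.
Step 4: Coefficient of (z - 6)^(-5) = coefficient of (z - 6) in the re-centred numerator = 1

1


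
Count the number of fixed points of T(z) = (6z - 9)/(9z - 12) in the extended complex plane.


Step 1: Fixed points satisfy T(z) = z
Step 2: 9z^2 - 18z + 9 = 0
Step 3: Discriminant = (-18)^2 - 4*9*9 = 0
Step 4: Number of fixed points = 1

1


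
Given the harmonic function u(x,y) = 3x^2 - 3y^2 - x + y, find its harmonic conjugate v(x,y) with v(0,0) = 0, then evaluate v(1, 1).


Step 1: v_x = -u_y = 6y - 1
Step 2: v_y = u_x = 6x - 1
Step 3: v = 6xy - x - y + C
Step 4: v(0,0) = 0 => C = 0
Step 5: v(1, 1) = 4

4


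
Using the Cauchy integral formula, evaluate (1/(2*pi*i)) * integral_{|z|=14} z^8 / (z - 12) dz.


Step 1: f(z) = z^8, a = 12 is inside |z| = 14
Step 2: By Cauchy integral formula: (1/(2pi*i)) * integral = f(a)
Step 3: f(12) = 12^8 = 429981696

429981696


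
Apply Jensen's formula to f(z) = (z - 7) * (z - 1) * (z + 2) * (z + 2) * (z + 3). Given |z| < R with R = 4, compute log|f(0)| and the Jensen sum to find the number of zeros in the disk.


Jensen's formula: (1/2pi)*integral log|f(Re^it)|dt = log|f(0)| + sum_{|a_k|<R} log(R/|a_k|)
Step 1: f(0) = (-7) * (-1) * 2 * 2 * 3 = 84
Step 2: log|f(0)| = log|7| + log|1| + log|-2| + log|-2| + log|-3| = 4.4308
Step 3: Zeros inside |z| < 4: 1, -2, -2, -3
Step 4: Jensen sum = log(4/1) + log(4/2) + log(4/2) + log(4/3) = 3.0603
Step 5: n(R) = number of terms in the Jensen sum = count of zeros inside |z| < 4 = 4

4


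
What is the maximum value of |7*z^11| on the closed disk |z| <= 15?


Step 1: On |z| = 15, |f(z)| = 7 * |z|^11 = 7 * 15^11
Step 2: By maximum modulus principle, maximum is on boundary.
Step 3: Maximum = 7 * 8649755859375 = 60548291015625

60548291015625


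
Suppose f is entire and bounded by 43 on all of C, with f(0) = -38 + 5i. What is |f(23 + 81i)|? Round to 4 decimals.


Step 1: By Liouville's theorem, a bounded entire function is constant.
Step 2: f(z) = f(0) = -38 + 5i for all z.
Step 3: |f(w)| = |-38 + 5i| = sqrt(1444 + 25)
Step 4: = 38.3275

38.3275


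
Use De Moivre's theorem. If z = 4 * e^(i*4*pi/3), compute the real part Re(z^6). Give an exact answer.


Step 1: By De Moivre's theorem, z^6 = 4^6 * e^(i*6*4*pi/3) = 4096 * (cos(8*pi) + i*sin(8*pi))
Step 2: |z|^6 = 4^6 = 4096
Step 3: Reduce the angle mod 2*pi: 8*pi - 8*pi = 0
Step 4: cos(0) = 1
Step 5: Re(z^6) = 4096 * 1 = 4096

4096


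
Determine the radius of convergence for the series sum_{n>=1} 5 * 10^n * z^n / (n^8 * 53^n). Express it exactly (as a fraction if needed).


Step 1: General term a_n = 5 * 10^n / (n^8 * 53^n)
Step 2: By the root test, |a_n|^(1/n) = 5^(1/n) * 10 / (n^(8/n) * 53) -> 10/53 as n -> infinity (since 5^(1/n) -> 1 and n^(8/n) -> 1)
Step 3: R = 1/lim|a_n|^(1/n) = 53/10

53/10


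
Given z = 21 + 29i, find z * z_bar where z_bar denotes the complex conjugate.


Step 1: conj(z) = 21 - 29i
Step 2: z * conj(z) = 21^2 + 29^2
Step 3: = 441 + 841 = 1282

1282


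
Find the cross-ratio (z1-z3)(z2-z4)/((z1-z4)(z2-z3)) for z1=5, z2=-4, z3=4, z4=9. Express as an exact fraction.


Step 1: (z1-z3)(z2-z4) = 1 * (-13) = -13
Step 2: (z1-z4)(z2-z3) = (-4) * (-8) = 32
Step 3: Cross-ratio = -13/32 = -13/32

-13/32


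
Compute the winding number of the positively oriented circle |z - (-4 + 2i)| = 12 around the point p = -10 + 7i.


Step 1: Center c = (-4, 2), radius = 12
Step 2: |p - c|^2 = (-6)^2 + 5^2 = 61
Step 3: r^2 = 144
Step 4: |p-c| < r so winding number = 1

1


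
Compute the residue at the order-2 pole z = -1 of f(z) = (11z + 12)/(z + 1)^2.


Step 1: Pole of order 2 at z = -1
Step 2: Res = lim d/dz [(z + 1)^2 * f(z)] as z -> -1
Step 3: (z + 1)^2 * f(z) = 11z + 12
Step 4: d/dz[11z + 12] = 11

11


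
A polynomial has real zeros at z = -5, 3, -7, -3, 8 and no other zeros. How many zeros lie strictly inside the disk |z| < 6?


Step 1: Check each root:
  z = -5: |-5| = 5 < 6
  z = 3: |3| = 3 < 6
  z = -7: |-7| = 7 >= 6
  z = -3: |-3| = 3 < 6
  z = 8: |8| = 8 >= 6
Step 2: Count = 3

3


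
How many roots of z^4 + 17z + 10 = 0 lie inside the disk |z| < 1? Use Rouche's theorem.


Step 1: On |z| = 1 the three terms have sizes |z^4| = 1^4 = 1, |17z| = 17*1 = 17, |10| = 10
Step 2: The dominant term is g(z) = 17z; let h(z) = z^4 + 10 so f = g + h
Step 3: On |z| = 1: |g| = 17 and |h| <= 1 + 10 = 11
Step 4: Since 17 > 11, |h| < |g| on |z| = 1, so by Rouche f has the same number of zeros as g inside |z| < 1
Step 5: g(z) = 17z has 1 zero (at the origin, multiplicity 1) inside |z| < 1. Answer = 1

1


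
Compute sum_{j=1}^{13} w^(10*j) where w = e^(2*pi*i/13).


Step 1: The sum sum_{j=1}^{n} w^(k*j) equals n if n | k, else 0.
Step 2: Here n = 13, k = 10
Step 3: Does n divide k? 13 | 10 -> False
Step 4: Sum = 0

0


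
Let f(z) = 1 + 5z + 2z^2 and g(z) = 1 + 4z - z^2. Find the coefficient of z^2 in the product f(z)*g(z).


Step 1: z^2 term in f*g comes from: (1)*(-z^2) + (5z)*(4z) + (2z^2)*(1)
Step 2: = -1 + 20 + 2
Step 3: = 21

21


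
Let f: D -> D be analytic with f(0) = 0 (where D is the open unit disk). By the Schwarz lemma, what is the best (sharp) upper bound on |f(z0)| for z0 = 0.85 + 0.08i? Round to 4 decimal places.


Step 1: Schwarz lemma: if f: D -> D is analytic with f(0) = 0, then |f(z)| <= |z| for all z in D, and this is sharp (f(z) = z).
Step 2: |z0|^2 = 0.85^2 + 0.08^2 = 0.7289
Step 3: |z0| = sqrt(0.7289) = 0.853756
Step 4: Best bound = |z0| = 0.8538

0.8538


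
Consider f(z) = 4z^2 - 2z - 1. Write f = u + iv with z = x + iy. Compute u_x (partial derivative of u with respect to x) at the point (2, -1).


Step 1: f(z) = 4(x+iy)^2 - 2(x+iy) - 1
Step 2: u = 4(x^2 - y^2) - 2x - 1
Step 3: u_x = 8x - 2
Step 4: At (2, -1): u_x = 16 - 2 = 14

14


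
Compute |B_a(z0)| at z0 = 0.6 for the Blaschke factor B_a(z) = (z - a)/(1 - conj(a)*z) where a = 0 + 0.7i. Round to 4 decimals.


Step 1: Numerator z0 - a = 0.6 - (0 + 0.7i) = 0.6 - 0.7i
Step 2: Denominator 1 - conj(a)*z0 = 1 - (0 - 0.7i)*0.6 = 1 + 0.42i
Step 3: |z0 - a|^2 = 0.6^2 + (-0.7)^2 = 0.85; |1 - conj(a)*z0|^2 = 1^2 + 0.42^2 = 1.1764
Step 4: |B_a(0.6)| = sqrt(0.85 / 1.1764) = sqrt(0.722543)
Step 5: = 0.85

0.85


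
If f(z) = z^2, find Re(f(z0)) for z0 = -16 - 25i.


Step 1: z0 = -16 - 25i
Step 2: z0^2 = (-16)^2 - (-25)^2 + 800i
Step 3: real part = 256 - 625 = -369

-369


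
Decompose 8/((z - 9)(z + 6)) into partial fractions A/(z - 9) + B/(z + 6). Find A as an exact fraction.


Step 1: Multiply both sides by (z - 9) and set z = 9
Step 2: A = 8 / (9 + 6)
Step 3: A = 8 / 15
Step 4: A = 8/15

8/15


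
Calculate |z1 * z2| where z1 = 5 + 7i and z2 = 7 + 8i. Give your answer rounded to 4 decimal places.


Step 1: |z1| = sqrt(5^2 + 7^2) = sqrt(74)
Step 2: |z2| = sqrt(7^2 + 8^2) = sqrt(113)
Step 3: |z1*z2| = |z1|*|z2| = sqrt(74) * sqrt(113) = sqrt(74 * 113) = sqrt(8362)
Step 4: = 91.444

91.444


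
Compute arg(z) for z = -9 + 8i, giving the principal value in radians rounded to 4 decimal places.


Step 1: z = -9 + 8i
Step 2: arg(z) = atan2(8, -9)
Step 3: arg(z) = 2.415

2.415


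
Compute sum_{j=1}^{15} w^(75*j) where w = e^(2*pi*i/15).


Step 1: The sum sum_{j=1}^{n} w^(k*j) equals n if n | k, else 0.
Step 2: Here n = 15, k = 75
Step 3: Does n divide k? 15 | 75 -> True
Step 4: Sum = 15

15


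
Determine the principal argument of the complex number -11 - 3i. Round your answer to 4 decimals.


Step 1: z = -11 - 3i
Step 2: arg(z) = atan2(-3, -11)
Step 3: arg(z) = -2.8753

-2.8753


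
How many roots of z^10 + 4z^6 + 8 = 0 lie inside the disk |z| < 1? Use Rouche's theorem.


Step 1: On |z| = 1 the three terms have sizes |z^10| = 1^10 = 1, |4z^6| = 4*1^6 = 4, |8| = 8
Step 2: The dominant term is g(z) = 8; let h(z) = z^10 + 4z^6 so f = g + h
Step 3: On |z| = 1: |g| = 8 and |h| <= 1 + 4 = 5
Step 4: Since 8 > 5, |h| < |g| on |z| = 1, so by Rouche f has the same number of zeros as g inside |z| < 1
Step 5: g(z) = 8 is a nonzero constant with no zeros inside |z| < 1. Answer = 0

0


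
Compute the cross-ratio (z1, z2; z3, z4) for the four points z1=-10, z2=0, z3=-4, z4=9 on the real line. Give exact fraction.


Step 1: (z1-z3)(z2-z4) = (-6) * (-9) = 54
Step 2: (z1-z4)(z2-z3) = (-19) * 4 = -76
Step 3: Cross-ratio = -54/76 = -27/38

-27/38


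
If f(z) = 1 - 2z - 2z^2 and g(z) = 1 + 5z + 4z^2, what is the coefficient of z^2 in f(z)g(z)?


Step 1: z^2 term in f*g comes from: (1)*(4z^2) + (-2z)*(5z) + (-2z^2)*(1)
Step 2: = 4 - 10 - 2
Step 3: = -8

-8


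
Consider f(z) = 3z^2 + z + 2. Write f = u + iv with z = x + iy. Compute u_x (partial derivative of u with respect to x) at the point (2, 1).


Step 1: f(z) = 3(x+iy)^2 + (x+iy) + 2
Step 2: u = 3(x^2 - y^2) + x + 2
Step 3: u_x = 6x + 1
Step 4: At (2, 1): u_x = 12 + 1 = 13

13


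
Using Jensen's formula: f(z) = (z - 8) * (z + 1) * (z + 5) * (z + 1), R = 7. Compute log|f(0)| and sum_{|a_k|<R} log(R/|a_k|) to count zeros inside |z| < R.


Jensen's formula: (1/2pi)*integral log|f(Re^it)|dt = log|f(0)| + sum_{|a_k|<R} log(R/|a_k|)
Step 1: f(0) = (-8) * 1 * 5 * 1 = -40
Step 2: log|f(0)| = log|8| + log|-1| + log|-5| + log|-1| = 3.6889
Step 3: Zeros inside |z| < 7: -1, -5, -1
Step 4: Jensen sum = log(7/1) + log(7/5) + log(7/1) = 4.2283
Step 5: n(R) = number of terms in the Jensen sum = count of zeros inside |z| < 7 = 3

3


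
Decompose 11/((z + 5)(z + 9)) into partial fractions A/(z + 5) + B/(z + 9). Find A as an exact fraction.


Step 1: Multiply both sides by (z + 5) and set z = -5
Step 2: A = 11 / (-5 + 9)
Step 3: A = 11 / 4
Step 4: A = 11/4

11/4


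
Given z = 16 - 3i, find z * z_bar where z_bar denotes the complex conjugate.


Step 1: conj(z) = 16 + 3i
Step 2: z * conj(z) = 16^2 + (-3)^2
Step 3: = 256 + 9 = 265

265


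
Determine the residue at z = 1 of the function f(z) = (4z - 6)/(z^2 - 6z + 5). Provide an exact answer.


Step 1: Q(z) = z^2 - 6z + 5 = (z - 1)(z - 5)
Step 2: Q'(z) = 2z - 6
Step 3: Q'(1) = -4, P(1) = -2
Step 4: Res = P(1)/Q'(1) = -2/(-4) = 1/2

1/2


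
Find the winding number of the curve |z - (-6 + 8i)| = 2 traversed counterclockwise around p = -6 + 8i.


Step 1: Center c = (-6, 8), radius = 2
Step 2: |p - c|^2 = 0^2 + 0^2 = 0
Step 3: r^2 = 4
Step 4: |p-c| < r so winding number = 1

1


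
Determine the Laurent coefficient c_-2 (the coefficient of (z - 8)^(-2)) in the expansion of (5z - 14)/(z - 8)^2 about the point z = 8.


Step 1: Write the numerator in powers of (z - 8): 5z - 14 = 5(z - 8) + (5*8 - 14) = 5(z - 8) + 26
Step 2: Divide by (z - 8)^2: f(z) = 26(z - 8)^(-2) + 5(z - 8)^(-1)
Step 3: This finite sum is the Laurent series of f about z = 8.
Step 4: Coefficient of (z - 8)^(-2) = 5*8 - 14 = 26

26


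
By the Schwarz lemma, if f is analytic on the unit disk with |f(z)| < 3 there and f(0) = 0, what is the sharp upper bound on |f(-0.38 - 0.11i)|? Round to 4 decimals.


Step 1: g = f/3 maps D -> D with g(0) = 0, so by the Schwarz lemma |g(z)| <= |z|, i.e. |f(z)| <= 3|z|; this is sharp (f(z) = 3z).
Step 2: |z0|^2 = (-0.38)^2 + (-0.11)^2 = 0.1565
Step 3: |z0| = sqrt(0.1565) = 0.395601
Step 4: Best bound = 3 * |z0| = 3 * 0.395601 = 1.1868

1.1868


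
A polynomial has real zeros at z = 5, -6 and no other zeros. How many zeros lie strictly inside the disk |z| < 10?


Step 1: Check each root:
  z = 5: |5| = 5 < 10
  z = -6: |-6| = 6 < 10
Step 2: Count = 2

2


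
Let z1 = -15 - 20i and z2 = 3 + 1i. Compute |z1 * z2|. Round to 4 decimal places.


Step 1: |z1| = sqrt((-15)^2 + (-20)^2) = sqrt(625)
Step 2: |z2| = sqrt(3^2 + 1^2) = sqrt(10)
Step 3: |z1*z2| = |z1|*|z2| = sqrt(625) * sqrt(10) = sqrt(625 * 10) = sqrt(6250)
Step 4: = 79.0569

79.0569


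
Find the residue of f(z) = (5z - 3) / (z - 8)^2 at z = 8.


Step 1: Pole of order 2 at z = 8
Step 2: Res = lim d/dz [(z - 8)^2 * f(z)] as z -> 8
Step 3: (z - 8)^2 * f(z) = 5z - 3
Step 4: d/dz[5z - 3] = 5

5


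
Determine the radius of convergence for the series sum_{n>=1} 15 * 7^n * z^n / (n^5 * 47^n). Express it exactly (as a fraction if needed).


Step 1: General term a_n = 15 * 7^n / (n^5 * 47^n)
Step 2: By the root test, |a_n|^(1/n) = 15^(1/n) * 7 / (n^(5/n) * 47) -> 7/47 as n -> infinity (since 15^(1/n) -> 1 and n^(5/n) -> 1)
Step 3: R = 1/lim|a_n|^(1/n) = 47/7

47/7


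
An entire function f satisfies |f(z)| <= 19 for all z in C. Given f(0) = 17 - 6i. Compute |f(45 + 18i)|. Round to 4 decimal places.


Step 1: By Liouville's theorem, a bounded entire function is constant.
Step 2: f(z) = f(0) = 17 - 6i for all z.
Step 3: |f(w)| = |17 - 6i| = sqrt(289 + 36)
Step 4: = 18.0278

18.0278


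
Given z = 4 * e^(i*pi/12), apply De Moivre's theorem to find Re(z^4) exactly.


Step 1: By De Moivre's theorem, z^4 = 4^4 * e^(i*4*pi/12) = 256 * (cos(pi/3) + i*sin(pi/3))
Step 2: |z|^4 = 4^4 = 256
Step 3: The angle pi/3 already lies in [0, 2*pi)
Step 4: cos(pi/3) = 1/2
Step 5: Re(z^4) = 256 * 1/2 = 128

128


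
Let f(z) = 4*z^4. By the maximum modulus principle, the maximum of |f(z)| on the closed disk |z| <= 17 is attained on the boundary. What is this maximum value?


Step 1: On |z| = 17, |f(z)| = 4 * |z|^4 = 4 * 17^4
Step 2: By maximum modulus principle, maximum is on boundary.
Step 3: Maximum = 4 * 83521 = 334084

334084


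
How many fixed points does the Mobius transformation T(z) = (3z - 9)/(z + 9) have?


Step 1: Fixed points satisfy T(z) = z
Step 2: z^2 + 6z + 9 = 0
Step 3: Discriminant = 6^2 - 4*1*9 = 0
Step 4: Number of fixed points = 1

1


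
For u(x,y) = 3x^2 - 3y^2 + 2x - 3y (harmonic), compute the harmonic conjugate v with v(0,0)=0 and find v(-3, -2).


Step 1: v_x = -u_y = 6y + 3
Step 2: v_y = u_x = 6x + 2
Step 3: v = 6xy + 3x + 2y + C
Step 4: v(0,0) = 0 => C = 0
Step 5: v(-3, -2) = 23

23


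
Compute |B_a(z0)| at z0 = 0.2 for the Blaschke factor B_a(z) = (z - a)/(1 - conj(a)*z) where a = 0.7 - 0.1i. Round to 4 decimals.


Step 1: Numerator z0 - a = 0.2 - (0.7 - 0.1i) = -0.5 + 0.1i
Step 2: Denominator 1 - conj(a)*z0 = 1 - (0.7 + 0.1i)*0.2 = 0.86 - 0.02i
Step 3: |z0 - a|^2 = (-0.5)^2 + 0.1^2 = 0.26; |1 - conj(a)*z0|^2 = 0.86^2 + (-0.02)^2 = 0.74
Step 4: |B_a(0.2)| = sqrt(0.26 / 0.74) = sqrt(0.351351)
Step 5: = 0.5927

0.5927


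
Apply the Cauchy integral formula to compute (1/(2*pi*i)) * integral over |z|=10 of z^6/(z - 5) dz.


Step 1: f(z) = z^6, a = 5 is inside |z| = 10
Step 2: By Cauchy integral formula: (1/(2pi*i)) * integral = f(a)
Step 3: f(5) = 5^6 = 15625

15625


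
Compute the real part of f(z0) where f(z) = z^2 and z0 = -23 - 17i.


Step 1: z0 = -23 - 17i
Step 2: z0^2 = (-23)^2 - (-17)^2 + 782i
Step 3: real part = 529 - 289 = 240

240


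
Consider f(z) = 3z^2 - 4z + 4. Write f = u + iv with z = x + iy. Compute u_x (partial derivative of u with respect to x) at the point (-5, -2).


Step 1: f(z) = 3(x+iy)^2 - 4(x+iy) + 4
Step 2: u = 3(x^2 - y^2) - 4x + 4
Step 3: u_x = 6x - 4
Step 4: At (-5, -2): u_x = -30 - 4 = -34

-34


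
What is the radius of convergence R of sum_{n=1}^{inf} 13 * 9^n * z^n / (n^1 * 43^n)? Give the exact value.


Step 1: General term a_n = 13 * 9^n / (n^1 * 43^n)
Step 2: By the root test, |a_n|^(1/n) = 13^(1/n) * 9 / (n^(1/n) * 43) -> 9/43 as n -> infinity (since 13^(1/n) -> 1 and n^(1/n) -> 1)
Step 3: R = 1/lim|a_n|^(1/n) = 43/9

43/9


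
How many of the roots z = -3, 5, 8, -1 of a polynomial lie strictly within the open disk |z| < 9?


Step 1: Check each root:
  z = -3: |-3| = 3 < 9
  z = 5: |5| = 5 < 9
  z = 8: |8| = 8 < 9
  z = -1: |-1| = 1 < 9
Step 2: Count = 4

4


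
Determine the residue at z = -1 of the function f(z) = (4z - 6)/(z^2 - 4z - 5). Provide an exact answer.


Step 1: Q(z) = z^2 - 4z - 5 = (z + 1)(z - 5)
Step 2: Q'(z) = 2z - 4
Step 3: Q'(-1) = -6, P(-1) = -10
Step 4: Res = P(-1)/Q'(-1) = -10/(-6) = 5/3

5/3


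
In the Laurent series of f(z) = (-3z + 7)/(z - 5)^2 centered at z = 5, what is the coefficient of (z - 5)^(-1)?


Step 1: Write the numerator in powers of (z - 5): -3z + 7 = -3(z - 5) + (-3*5 + 7) = -3(z - 5) - 8
Step 2: Divide by (z - 5)^2: f(z) = -8(z - 5)^(-2) - 3(z - 5)^(-1)
Step 3: This finite sum is the Laurent series of f about z = 5.
Step 4: Coefficient of (z - 5)^(-1) = coefficient of (z - 5) in the re-centred numerator = -3

-3


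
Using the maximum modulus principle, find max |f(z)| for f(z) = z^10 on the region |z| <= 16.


Step 1: On |z| = 16, |f(z)| = |z|^10 = 16^10
Step 2: By maximum modulus principle, maximum is on boundary.
Step 3: Maximum = 1099511627776 = 1099511627776

1099511627776


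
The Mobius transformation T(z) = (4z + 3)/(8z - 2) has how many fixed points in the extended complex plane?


Step 1: Fixed points satisfy T(z) = z
Step 2: 8z^2 - 6z - 3 = 0
Step 3: Discriminant = (-6)^2 - 4*8*(-3) = 132
Step 4: Number of fixed points = 2

2


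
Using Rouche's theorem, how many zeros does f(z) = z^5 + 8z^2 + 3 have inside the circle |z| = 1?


Step 1: On |z| = 1 the three terms have sizes |z^5| = 1^5 = 1, |8z^2| = 8*1^2 = 8, |3| = 3
Step 2: The dominant term is g(z) = 8z^2; let h(z) = z^5 + 3 so f = g + h
Step 3: On |z| = 1: |g| = 8 and |h| <= 1 + 3 = 4
Step 4: Since 8 > 4, |h| < |g| on |z| = 1, so by Rouche f has the same number of zeros as g inside |z| < 1
Step 5: g(z) = 8z^2 has 2 zeros (at the origin, multiplicity 2) inside |z| < 1. Answer = 2

2


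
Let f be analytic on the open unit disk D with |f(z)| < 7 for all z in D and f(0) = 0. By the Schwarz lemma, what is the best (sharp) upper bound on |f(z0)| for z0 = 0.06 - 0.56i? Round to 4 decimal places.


Step 1: g = f/7 maps D -> D with g(0) = 0, so by the Schwarz lemma |g(z)| <= |z|, i.e. |f(z)| <= 7|z|; this is sharp (f(z) = 7z).
Step 2: |z0|^2 = 0.06^2 + (-0.56)^2 = 0.3172
Step 3: |z0| = sqrt(0.3172) = 0.563205
Step 4: Best bound = 7 * |z0| = 7 * 0.563205 = 3.9424

3.9424
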